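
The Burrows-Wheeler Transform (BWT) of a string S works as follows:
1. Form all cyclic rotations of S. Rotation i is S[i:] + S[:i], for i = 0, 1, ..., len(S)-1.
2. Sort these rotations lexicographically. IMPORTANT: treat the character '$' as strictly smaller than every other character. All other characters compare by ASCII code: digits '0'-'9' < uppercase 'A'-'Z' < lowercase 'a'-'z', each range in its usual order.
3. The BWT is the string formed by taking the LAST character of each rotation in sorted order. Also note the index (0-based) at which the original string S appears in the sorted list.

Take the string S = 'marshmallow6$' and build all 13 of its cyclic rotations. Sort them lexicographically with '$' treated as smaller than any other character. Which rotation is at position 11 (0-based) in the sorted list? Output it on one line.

All 13 rotations (rotation i = S[i:]+S[:i]):
  rot[0] = marshmallow6$
  rot[1] = arshmallow6$m
  rot[2] = rshmallow6$ma
  rot[3] = shmallow6$mar
  rot[4] = hmallow6$mars
  rot[5] = mallow6$marsh
  rot[6] = allow6$marshm
  rot[7] = llow6$marshma
  rot[8] = low6$marshmal
  rot[9] = ow6$marshmall
  rot[10] = w6$marshmallo
  rot[11] = 6$marshmallow
  rot[12] = $marshmallow6
Sorted (with $ < everything):
  sorted[0] = $marshmallow6
  sorted[1] = 6$marshmallow
  sorted[2] = allow6$marshm
  sorted[3] = arshmallow6$m
  sorted[4] = hmallow6$mars
  sorted[5] = llow6$marshma
  sorted[6] = low6$marshmal
  sorted[7] = mallow6$marsh
  sorted[8] = marshmallow6$
  sorted[9] = ow6$marshmall
  sorted[10] = rshmallow6$ma
  sorted[11] = shmallow6$mar
  sorted[12] = w6$marshmallo
sorted[11] = shmallow6$mar

Answer: shmallow6$mar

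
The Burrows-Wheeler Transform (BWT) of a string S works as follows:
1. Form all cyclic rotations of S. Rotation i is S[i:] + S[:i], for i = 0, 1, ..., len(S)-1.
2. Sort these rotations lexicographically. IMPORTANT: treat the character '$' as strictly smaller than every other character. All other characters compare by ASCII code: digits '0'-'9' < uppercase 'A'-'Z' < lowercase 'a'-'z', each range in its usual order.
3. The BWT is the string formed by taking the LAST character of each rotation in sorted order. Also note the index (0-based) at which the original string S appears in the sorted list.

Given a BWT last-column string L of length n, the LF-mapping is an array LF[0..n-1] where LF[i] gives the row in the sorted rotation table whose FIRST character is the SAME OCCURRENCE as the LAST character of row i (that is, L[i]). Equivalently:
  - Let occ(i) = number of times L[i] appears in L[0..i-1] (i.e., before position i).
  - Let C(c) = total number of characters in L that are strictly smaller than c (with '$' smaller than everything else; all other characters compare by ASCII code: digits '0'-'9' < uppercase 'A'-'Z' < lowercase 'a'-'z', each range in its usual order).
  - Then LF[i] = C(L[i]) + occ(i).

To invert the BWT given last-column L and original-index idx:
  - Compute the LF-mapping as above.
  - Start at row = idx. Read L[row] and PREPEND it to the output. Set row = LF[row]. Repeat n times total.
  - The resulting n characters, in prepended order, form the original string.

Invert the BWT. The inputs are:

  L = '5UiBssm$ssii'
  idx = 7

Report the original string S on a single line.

Answer: mississiBU5$

Derivation:
LF mapping: 1 3 4 2 8 9 7 0 10 11 5 6
Walk LF starting at row 7, prepending L[row]:
  step 1: row=7, L[7]='$', prepend. Next row=LF[7]=0
  step 2: row=0, L[0]='5', prepend. Next row=LF[0]=1
  step 3: row=1, L[1]='U', prepend. Next row=LF[1]=3
  step 4: row=3, L[3]='B', prepend. Next row=LF[3]=2
  step 5: row=2, L[2]='i', prepend. Next row=LF[2]=4
  step 6: row=4, L[4]='s', prepend. Next row=LF[4]=8
  step 7: row=8, L[8]='s', prepend. Next row=LF[8]=10
  step 8: row=10, L[10]='i', prepend. Next row=LF[10]=5
  step 9: row=5, L[5]='s', prepend. Next row=LF[5]=9
  step 10: row=9, L[9]='s', prepend. Next row=LF[9]=11
  step 11: row=11, L[11]='i', prepend. Next row=LF[11]=6
  step 12: row=6, L[6]='m', prepend. Next row=LF[6]=7
Reversed output: mississiBU5$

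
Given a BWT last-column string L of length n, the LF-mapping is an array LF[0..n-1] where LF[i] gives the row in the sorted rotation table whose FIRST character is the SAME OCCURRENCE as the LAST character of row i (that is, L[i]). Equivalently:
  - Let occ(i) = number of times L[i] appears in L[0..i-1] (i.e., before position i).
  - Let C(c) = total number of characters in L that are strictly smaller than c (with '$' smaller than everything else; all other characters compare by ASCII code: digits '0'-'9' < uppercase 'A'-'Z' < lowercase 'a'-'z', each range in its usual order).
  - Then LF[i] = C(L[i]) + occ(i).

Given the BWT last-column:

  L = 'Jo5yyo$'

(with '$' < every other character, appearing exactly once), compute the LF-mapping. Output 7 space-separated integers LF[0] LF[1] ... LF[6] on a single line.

Char counts: '$':1, '5':1, 'J':1, 'o':2, 'y':2
C (first-col start): C('$')=0, C('5')=1, C('J')=2, C('o')=3, C('y')=5
L[0]='J': occ=0, LF[0]=C('J')+0=2+0=2
L[1]='o': occ=0, LF[1]=C('o')+0=3+0=3
L[2]='5': occ=0, LF[2]=C('5')+0=1+0=1
L[3]='y': occ=0, LF[3]=C('y')+0=5+0=5
L[4]='y': occ=1, LF[4]=C('y')+1=5+1=6
L[5]='o': occ=1, LF[5]=C('o')+1=3+1=4
L[6]='$': occ=0, LF[6]=C('$')+0=0+0=0

Answer: 2 3 1 5 6 4 0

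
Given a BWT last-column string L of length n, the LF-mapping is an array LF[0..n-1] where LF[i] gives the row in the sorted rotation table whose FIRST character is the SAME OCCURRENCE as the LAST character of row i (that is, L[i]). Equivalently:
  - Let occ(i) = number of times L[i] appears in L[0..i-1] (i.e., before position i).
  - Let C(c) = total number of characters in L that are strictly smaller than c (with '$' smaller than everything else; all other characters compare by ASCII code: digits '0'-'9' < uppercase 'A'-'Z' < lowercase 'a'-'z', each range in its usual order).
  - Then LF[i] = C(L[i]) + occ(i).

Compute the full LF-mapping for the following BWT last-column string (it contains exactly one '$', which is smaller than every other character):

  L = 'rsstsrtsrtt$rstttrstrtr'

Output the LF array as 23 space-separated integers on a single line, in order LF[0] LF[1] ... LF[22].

Char counts: '$':1, 'r':7, 's':6, 't':9
C (first-col start): C('$')=0, C('r')=1, C('s')=8, C('t')=14
L[0]='r': occ=0, LF[0]=C('r')+0=1+0=1
L[1]='s': occ=0, LF[1]=C('s')+0=8+0=8
L[2]='s': occ=1, LF[2]=C('s')+1=8+1=9
L[3]='t': occ=0, LF[3]=C('t')+0=14+0=14
L[4]='s': occ=2, LF[4]=C('s')+2=8+2=10
L[5]='r': occ=1, LF[5]=C('r')+1=1+1=2
L[6]='t': occ=1, LF[6]=C('t')+1=14+1=15
L[7]='s': occ=3, LF[7]=C('s')+3=8+3=11
L[8]='r': occ=2, LF[8]=C('r')+2=1+2=3
L[9]='t': occ=2, LF[9]=C('t')+2=14+2=16
L[10]='t': occ=3, LF[10]=C('t')+3=14+3=17
L[11]='$': occ=0, LF[11]=C('$')+0=0+0=0
L[12]='r': occ=3, LF[12]=C('r')+3=1+3=4
L[13]='s': occ=4, LF[13]=C('s')+4=8+4=12
L[14]='t': occ=4, LF[14]=C('t')+4=14+4=18
L[15]='t': occ=5, LF[15]=C('t')+5=14+5=19
L[16]='t': occ=6, LF[16]=C('t')+6=14+6=20
L[17]='r': occ=4, LF[17]=C('r')+4=1+4=5
L[18]='s': occ=5, LF[18]=C('s')+5=8+5=13
L[19]='t': occ=7, LF[19]=C('t')+7=14+7=21
L[20]='r': occ=5, LF[20]=C('r')+5=1+5=6
L[21]='t': occ=8, LF[21]=C('t')+8=14+8=22
L[22]='r': occ=6, LF[22]=C('r')+6=1+6=7

Answer: 1 8 9 14 10 2 15 11 3 16 17 0 4 12 18 19 20 5 13 21 6 22 7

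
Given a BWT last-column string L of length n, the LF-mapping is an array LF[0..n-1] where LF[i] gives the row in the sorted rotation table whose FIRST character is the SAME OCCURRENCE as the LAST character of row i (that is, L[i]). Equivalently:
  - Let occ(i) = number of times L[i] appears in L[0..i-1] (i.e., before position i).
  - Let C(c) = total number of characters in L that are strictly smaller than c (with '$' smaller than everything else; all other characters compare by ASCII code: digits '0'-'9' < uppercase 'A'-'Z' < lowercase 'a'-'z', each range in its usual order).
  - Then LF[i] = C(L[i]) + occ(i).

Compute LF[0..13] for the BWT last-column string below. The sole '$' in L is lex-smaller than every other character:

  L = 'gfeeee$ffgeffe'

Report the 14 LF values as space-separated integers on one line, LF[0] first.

Char counts: '$':1, 'e':6, 'f':5, 'g':2
C (first-col start): C('$')=0, C('e')=1, C('f')=7, C('g')=12
L[0]='g': occ=0, LF[0]=C('g')+0=12+0=12
L[1]='f': occ=0, LF[1]=C('f')+0=7+0=7
L[2]='e': occ=0, LF[2]=C('e')+0=1+0=1
L[3]='e': occ=1, LF[3]=C('e')+1=1+1=2
L[4]='e': occ=2, LF[4]=C('e')+2=1+2=3
L[5]='e': occ=3, LF[5]=C('e')+3=1+3=4
L[6]='$': occ=0, LF[6]=C('$')+0=0+0=0
L[7]='f': occ=1, LF[7]=C('f')+1=7+1=8
L[8]='f': occ=2, LF[8]=C('f')+2=7+2=9
L[9]='g': occ=1, LF[9]=C('g')+1=12+1=13
L[10]='e': occ=4, LF[10]=C('e')+4=1+4=5
L[11]='f': occ=3, LF[11]=C('f')+3=7+3=10
L[12]='f': occ=4, LF[12]=C('f')+4=7+4=11
L[13]='e': occ=5, LF[13]=C('e')+5=1+5=6

Answer: 12 7 1 2 3 4 0 8 9 13 5 10 11 6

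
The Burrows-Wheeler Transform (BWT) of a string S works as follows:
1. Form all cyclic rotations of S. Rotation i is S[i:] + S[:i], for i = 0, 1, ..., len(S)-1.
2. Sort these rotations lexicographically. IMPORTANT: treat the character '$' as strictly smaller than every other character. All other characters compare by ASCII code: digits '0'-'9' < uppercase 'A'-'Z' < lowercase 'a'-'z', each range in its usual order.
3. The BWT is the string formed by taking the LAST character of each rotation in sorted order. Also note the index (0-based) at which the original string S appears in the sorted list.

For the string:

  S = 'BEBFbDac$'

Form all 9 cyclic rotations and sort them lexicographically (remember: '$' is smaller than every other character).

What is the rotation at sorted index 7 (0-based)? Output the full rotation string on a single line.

Answer: bDac$BEBF

Derivation:
All 9 rotations (rotation i = S[i:]+S[:i]):
  rot[0] = BEBFbDac$
  rot[1] = EBFbDac$B
  rot[2] = BFbDac$BE
  rot[3] = FbDac$BEB
  rot[4] = bDac$BEBF
  rot[5] = Dac$BEBFb
  rot[6] = ac$BEBFbD
  rot[7] = c$BEBFbDa
  rot[8] = $BEBFbDac
Sorted (with $ < everything):
  sorted[0] = $BEBFbDac
  sorted[1] = BEBFbDac$
  sorted[2] = BFbDac$BE
  sorted[3] = Dac$BEBFb
  sorted[4] = EBFbDac$B
  sorted[5] = FbDac$BEB
  sorted[6] = ac$BEBFbD
  sorted[7] = bDac$BEBF
  sorted[8] = c$BEBFbDa
sorted[7] = bDac$BEBF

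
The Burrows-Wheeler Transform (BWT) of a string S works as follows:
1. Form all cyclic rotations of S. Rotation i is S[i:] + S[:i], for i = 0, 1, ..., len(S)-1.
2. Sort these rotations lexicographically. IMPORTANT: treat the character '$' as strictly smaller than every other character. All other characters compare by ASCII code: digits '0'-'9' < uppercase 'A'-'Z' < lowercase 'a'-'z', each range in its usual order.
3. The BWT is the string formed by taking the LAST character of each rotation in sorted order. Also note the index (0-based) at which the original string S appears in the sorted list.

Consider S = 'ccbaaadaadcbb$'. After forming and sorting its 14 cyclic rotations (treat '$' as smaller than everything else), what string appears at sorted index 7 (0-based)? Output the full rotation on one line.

All 14 rotations (rotation i = S[i:]+S[:i]):
  rot[0] = ccbaaadaadcbb$
  rot[1] = cbaaadaadcbb$c
  rot[2] = baaadaadcbb$cc
  rot[3] = aaadaadcbb$ccb
  rot[4] = aadaadcbb$ccba
  rot[5] = adaadcbb$ccbaa
  rot[6] = daadcbb$ccbaaa
  rot[7] = aadcbb$ccbaaad
  rot[8] = adcbb$ccbaaada
  rot[9] = dcbb$ccbaaadaa
  rot[10] = cbb$ccbaaadaad
  rot[11] = bb$ccbaaadaadc
  rot[12] = b$ccbaaadaadcb
  rot[13] = $ccbaaadaadcbb
Sorted (with $ < everything):
  sorted[0] = $ccbaaadaadcbb
  sorted[1] = aaadaadcbb$ccb
  sorted[2] = aadaadcbb$ccba
  sorted[3] = aadcbb$ccbaaad
  sorted[4] = adaadcbb$ccbaa
  sorted[5] = adcbb$ccbaaada
  sorted[6] = b$ccbaaadaadcb
  sorted[7] = baaadaadcbb$cc
  sorted[8] = bb$ccbaaadaadc
  sorted[9] = cbaaadaadcbb$c
  sorted[10] = cbb$ccbaaadaad
  sorted[11] = ccbaaadaadcbb$
  sorted[12] = daadcbb$ccbaaa
  sorted[13] = dcbb$ccbaaadaa
sorted[7] = baaadaadcbb$cc

Answer: baaadaadcbb$cc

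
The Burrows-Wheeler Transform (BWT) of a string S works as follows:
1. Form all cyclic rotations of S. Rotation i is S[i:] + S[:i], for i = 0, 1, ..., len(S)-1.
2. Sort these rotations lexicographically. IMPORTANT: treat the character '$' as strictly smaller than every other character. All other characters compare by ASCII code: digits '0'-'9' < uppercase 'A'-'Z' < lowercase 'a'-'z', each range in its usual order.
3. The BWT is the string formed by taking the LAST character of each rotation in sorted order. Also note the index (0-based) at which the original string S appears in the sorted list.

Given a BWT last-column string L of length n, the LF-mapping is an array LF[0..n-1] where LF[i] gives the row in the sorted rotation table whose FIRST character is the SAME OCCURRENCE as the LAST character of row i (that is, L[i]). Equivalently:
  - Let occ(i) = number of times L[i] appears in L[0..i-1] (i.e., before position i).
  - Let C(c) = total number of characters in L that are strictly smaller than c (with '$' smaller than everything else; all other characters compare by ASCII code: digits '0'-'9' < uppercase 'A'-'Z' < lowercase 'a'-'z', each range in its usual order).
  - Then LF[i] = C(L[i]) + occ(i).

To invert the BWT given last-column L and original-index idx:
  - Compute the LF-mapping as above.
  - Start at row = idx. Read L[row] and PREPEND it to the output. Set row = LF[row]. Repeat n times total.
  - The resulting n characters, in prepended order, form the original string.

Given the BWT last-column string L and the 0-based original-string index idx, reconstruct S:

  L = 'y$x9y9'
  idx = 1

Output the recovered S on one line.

Answer: 9x9yy$

Derivation:
LF mapping: 4 0 3 1 5 2
Walk LF starting at row 1, prepending L[row]:
  step 1: row=1, L[1]='$', prepend. Next row=LF[1]=0
  step 2: row=0, L[0]='y', prepend. Next row=LF[0]=4
  step 3: row=4, L[4]='y', prepend. Next row=LF[4]=5
  step 4: row=5, L[5]='9', prepend. Next row=LF[5]=2
  step 5: row=2, L[2]='x', prepend. Next row=LF[2]=3
  step 6: row=3, L[3]='9', prepend. Next row=LF[3]=1
Reversed output: 9x9yy$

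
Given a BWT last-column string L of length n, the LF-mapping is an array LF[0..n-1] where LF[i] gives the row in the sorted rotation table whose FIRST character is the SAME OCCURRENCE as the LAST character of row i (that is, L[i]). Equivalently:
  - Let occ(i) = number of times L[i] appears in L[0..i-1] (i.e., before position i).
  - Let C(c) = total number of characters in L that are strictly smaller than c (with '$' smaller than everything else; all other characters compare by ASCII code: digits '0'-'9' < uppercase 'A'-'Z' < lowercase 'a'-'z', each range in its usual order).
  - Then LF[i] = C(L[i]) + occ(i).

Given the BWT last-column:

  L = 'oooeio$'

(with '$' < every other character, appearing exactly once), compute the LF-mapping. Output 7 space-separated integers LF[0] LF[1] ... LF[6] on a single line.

Answer: 3 4 5 1 2 6 0

Derivation:
Char counts: '$':1, 'e':1, 'i':1, 'o':4
C (first-col start): C('$')=0, C('e')=1, C('i')=2, C('o')=3
L[0]='o': occ=0, LF[0]=C('o')+0=3+0=3
L[1]='o': occ=1, LF[1]=C('o')+1=3+1=4
L[2]='o': occ=2, LF[2]=C('o')+2=3+2=5
L[3]='e': occ=0, LF[3]=C('e')+0=1+0=1
L[4]='i': occ=0, LF[4]=C('i')+0=2+0=2
L[5]='o': occ=3, LF[5]=C('o')+3=3+3=6
L[6]='$': occ=0, LF[6]=C('$')+0=0+0=0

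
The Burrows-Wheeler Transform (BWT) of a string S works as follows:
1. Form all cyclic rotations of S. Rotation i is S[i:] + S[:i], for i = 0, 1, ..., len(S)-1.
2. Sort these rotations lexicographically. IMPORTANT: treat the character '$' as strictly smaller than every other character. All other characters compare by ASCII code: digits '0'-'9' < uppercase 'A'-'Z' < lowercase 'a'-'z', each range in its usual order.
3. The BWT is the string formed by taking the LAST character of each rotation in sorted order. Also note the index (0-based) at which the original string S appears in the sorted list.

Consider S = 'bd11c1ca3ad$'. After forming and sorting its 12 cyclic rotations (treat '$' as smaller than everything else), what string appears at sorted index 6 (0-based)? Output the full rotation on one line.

Answer: ad$bd11c1ca3

Derivation:
All 12 rotations (rotation i = S[i:]+S[:i]):
  rot[0] = bd11c1ca3ad$
  rot[1] = d11c1ca3ad$b
  rot[2] = 11c1ca3ad$bd
  rot[3] = 1c1ca3ad$bd1
  rot[4] = c1ca3ad$bd11
  rot[5] = 1ca3ad$bd11c
  rot[6] = ca3ad$bd11c1
  rot[7] = a3ad$bd11c1c
  rot[8] = 3ad$bd11c1ca
  rot[9] = ad$bd11c1ca3
  rot[10] = d$bd11c1ca3a
  rot[11] = $bd11c1ca3ad
Sorted (with $ < everything):
  sorted[0] = $bd11c1ca3ad
  sorted[1] = 11c1ca3ad$bd
  sorted[2] = 1c1ca3ad$bd1
  sorted[3] = 1ca3ad$bd11c
  sorted[4] = 3ad$bd11c1ca
  sorted[5] = a3ad$bd11c1c
  sorted[6] = ad$bd11c1ca3
  sorted[7] = bd11c1ca3ad$
  sorted[8] = c1ca3ad$bd11
  sorted[9] = ca3ad$bd11c1
  sorted[10] = d$bd11c1ca3a
  sorted[11] = d11c1ca3ad$b
sorted[6] = ad$bd11c1ca3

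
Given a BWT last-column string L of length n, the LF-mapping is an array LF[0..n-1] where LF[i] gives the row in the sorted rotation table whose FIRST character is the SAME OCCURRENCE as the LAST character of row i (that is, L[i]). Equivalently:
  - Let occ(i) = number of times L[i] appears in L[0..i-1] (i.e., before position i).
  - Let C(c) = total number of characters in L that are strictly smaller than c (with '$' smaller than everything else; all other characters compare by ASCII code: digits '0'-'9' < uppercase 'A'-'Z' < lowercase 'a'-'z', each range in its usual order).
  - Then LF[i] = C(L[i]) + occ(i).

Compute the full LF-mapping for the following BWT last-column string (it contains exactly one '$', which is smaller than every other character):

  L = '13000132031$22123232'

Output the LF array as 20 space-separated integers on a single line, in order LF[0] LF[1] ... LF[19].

Char counts: '$':1, '0':4, '1':4, '2':6, '3':5
C (first-col start): C('$')=0, C('0')=1, C('1')=5, C('2')=9, C('3')=15
L[0]='1': occ=0, LF[0]=C('1')+0=5+0=5
L[1]='3': occ=0, LF[1]=C('3')+0=15+0=15
L[2]='0': occ=0, LF[2]=C('0')+0=1+0=1
L[3]='0': occ=1, LF[3]=C('0')+1=1+1=2
L[4]='0': occ=2, LF[4]=C('0')+2=1+2=3
L[5]='1': occ=1, LF[5]=C('1')+1=5+1=6
L[6]='3': occ=1, LF[6]=C('3')+1=15+1=16
L[7]='2': occ=0, LF[7]=C('2')+0=9+0=9
L[8]='0': occ=3, LF[8]=C('0')+3=1+3=4
L[9]='3': occ=2, LF[9]=C('3')+2=15+2=17
L[10]='1': occ=2, LF[10]=C('1')+2=5+2=7
L[11]='$': occ=0, LF[11]=C('$')+0=0+0=0
L[12]='2': occ=1, LF[12]=C('2')+1=9+1=10
L[13]='2': occ=2, LF[13]=C('2')+2=9+2=11
L[14]='1': occ=3, LF[14]=C('1')+3=5+3=8
L[15]='2': occ=3, LF[15]=C('2')+3=9+3=12
L[16]='3': occ=3, LF[16]=C('3')+3=15+3=18
L[17]='2': occ=4, LF[17]=C('2')+4=9+4=13
L[18]='3': occ=4, LF[18]=C('3')+4=15+4=19
L[19]='2': occ=5, LF[19]=C('2')+5=9+5=14

Answer: 5 15 1 2 3 6 16 9 4 17 7 0 10 11 8 12 18 13 19 14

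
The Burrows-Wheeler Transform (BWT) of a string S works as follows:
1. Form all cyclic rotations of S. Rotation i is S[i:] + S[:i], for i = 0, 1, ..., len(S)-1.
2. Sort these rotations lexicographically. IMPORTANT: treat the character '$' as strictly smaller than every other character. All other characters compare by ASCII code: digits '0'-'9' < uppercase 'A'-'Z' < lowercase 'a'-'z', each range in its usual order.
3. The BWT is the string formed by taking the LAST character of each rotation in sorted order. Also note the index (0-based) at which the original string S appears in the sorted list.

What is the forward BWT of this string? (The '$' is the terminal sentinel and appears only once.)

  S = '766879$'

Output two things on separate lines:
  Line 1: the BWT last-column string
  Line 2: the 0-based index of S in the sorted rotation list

All 7 rotations (rotation i = S[i:]+S[:i]):
  rot[0] = 766879$
  rot[1] = 66879$7
  rot[2] = 6879$76
  rot[3] = 879$766
  rot[4] = 79$7668
  rot[5] = 9$76687
  rot[6] = $766879
Sorted (with $ < everything):
  sorted[0] = $766879  (last char: '9')
  sorted[1] = 66879$7  (last char: '7')
  sorted[2] = 6879$76  (last char: '6')
  sorted[3] = 766879$  (last char: '$')
  sorted[4] = 79$7668  (last char: '8')
  sorted[5] = 879$766  (last char: '6')
  sorted[6] = 9$76687  (last char: '7')
Last column: 976$867
Original string S is at sorted index 3

Answer: 976$867
3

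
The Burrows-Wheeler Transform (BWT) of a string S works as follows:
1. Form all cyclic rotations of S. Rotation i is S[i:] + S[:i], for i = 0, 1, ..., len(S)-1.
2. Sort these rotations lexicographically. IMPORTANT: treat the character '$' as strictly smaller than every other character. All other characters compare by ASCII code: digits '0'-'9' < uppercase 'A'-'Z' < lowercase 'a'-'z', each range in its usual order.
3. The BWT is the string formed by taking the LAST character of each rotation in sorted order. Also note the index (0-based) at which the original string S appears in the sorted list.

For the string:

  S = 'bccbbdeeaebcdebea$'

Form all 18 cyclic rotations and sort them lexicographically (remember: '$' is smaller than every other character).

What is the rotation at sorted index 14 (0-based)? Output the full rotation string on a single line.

Answer: eaebcdebea$bccbbde

Derivation:
All 18 rotations (rotation i = S[i:]+S[:i]):
  rot[0] = bccbbdeeaebcdebea$
  rot[1] = ccbbdeeaebcdebea$b
  rot[2] = cbbdeeaebcdebea$bc
  rot[3] = bbdeeaebcdebea$bcc
  rot[4] = bdeeaebcdebea$bccb
  rot[5] = deeaebcdebea$bccbb
  rot[6] = eeaebcdebea$bccbbd
  rot[7] = eaebcdebea$bccbbde
  rot[8] = aebcdebea$bccbbdee
  rot[9] = ebcdebea$bccbbdeea
  rot[10] = bcdebea$bccbbdeeae
  rot[11] = cdebea$bccbbdeeaeb
  rot[12] = debea$bccbbdeeaebc
  rot[13] = ebea$bccbbdeeaebcd
  rot[14] = bea$bccbbdeeaebcde
  rot[15] = ea$bccbbdeeaebcdeb
  rot[16] = a$bccbbdeeaebcdebe
  rot[17] = $bccbbdeeaebcdebea
Sorted (with $ < everything):
  sorted[0] = $bccbbdeeaebcdebea
  sorted[1] = a$bccbbdeeaebcdebe
  sorted[2] = aebcdebea$bccbbdee
  sorted[3] = bbdeeaebcdebea$bcc
  sorted[4] = bccbbdeeaebcdebea$
  sorted[5] = bcdebea$bccbbdeeae
  sorted[6] = bdeeaebcdebea$bccb
  sorted[7] = bea$bccbbdeeaebcde
  sorted[8] = cbbdeeaebcdebea$bc
  sorted[9] = ccbbdeeaebcdebea$b
  sorted[10] = cdebea$bccbbdeeaeb
  sorted[11] = debea$bccbbdeeaebc
  sorted[12] = deeaebcdebea$bccbb
  sorted[13] = ea$bccbbdeeaebcdeb
  sorted[14] = eaebcdebea$bccbbde
  sorted[15] = ebcdebea$bccbbdeea
  sorted[16] = ebea$bccbbdeeaebcd
  sorted[17] = eeaebcdebea$bccbbd
sorted[14] = eaebcdebea$bccbbde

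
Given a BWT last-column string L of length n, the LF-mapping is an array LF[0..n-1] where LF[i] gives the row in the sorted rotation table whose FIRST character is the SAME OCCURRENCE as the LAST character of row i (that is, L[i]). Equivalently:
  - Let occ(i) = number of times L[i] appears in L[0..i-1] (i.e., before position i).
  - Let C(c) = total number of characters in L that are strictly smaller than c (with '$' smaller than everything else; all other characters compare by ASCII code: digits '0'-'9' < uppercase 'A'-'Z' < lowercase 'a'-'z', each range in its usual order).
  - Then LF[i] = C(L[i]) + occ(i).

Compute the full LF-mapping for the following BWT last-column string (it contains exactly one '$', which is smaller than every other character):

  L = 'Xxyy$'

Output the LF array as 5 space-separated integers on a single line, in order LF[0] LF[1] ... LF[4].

Answer: 1 2 3 4 0

Derivation:
Char counts: '$':1, 'X':1, 'x':1, 'y':2
C (first-col start): C('$')=0, C('X')=1, C('x')=2, C('y')=3
L[0]='X': occ=0, LF[0]=C('X')+0=1+0=1
L[1]='x': occ=0, LF[1]=C('x')+0=2+0=2
L[2]='y': occ=0, LF[2]=C('y')+0=3+0=3
L[3]='y': occ=1, LF[3]=C('y')+1=3+1=4
L[4]='$': occ=0, LF[4]=C('$')+0=0+0=0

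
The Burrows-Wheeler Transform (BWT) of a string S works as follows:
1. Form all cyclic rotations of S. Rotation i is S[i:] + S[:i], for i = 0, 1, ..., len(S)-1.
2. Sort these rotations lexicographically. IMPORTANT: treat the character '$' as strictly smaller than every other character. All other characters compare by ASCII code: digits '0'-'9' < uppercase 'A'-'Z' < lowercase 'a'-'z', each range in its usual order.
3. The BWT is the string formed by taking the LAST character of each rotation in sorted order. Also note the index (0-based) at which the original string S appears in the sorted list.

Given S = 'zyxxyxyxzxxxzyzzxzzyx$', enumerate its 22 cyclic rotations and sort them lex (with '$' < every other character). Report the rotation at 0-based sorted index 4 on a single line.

Answer: xxzyzzxzzyx$zyxxyxyxzx

Derivation:
All 22 rotations (rotation i = S[i:]+S[:i]):
  rot[0] = zyxxyxyxzxxxzyzzxzzyx$
  rot[1] = yxxyxyxzxxxzyzzxzzyx$z
  rot[2] = xxyxyxzxxxzyzzxzzyx$zy
  rot[3] = xyxyxzxxxzyzzxzzyx$zyx
  rot[4] = yxyxzxxxzyzzxzzyx$zyxx
  rot[5] = xyxzxxxzyzzxzzyx$zyxxy
  rot[6] = yxzxxxzyzzxzzyx$zyxxyx
  rot[7] = xzxxxzyzzxzzyx$zyxxyxy
  rot[8] = zxxxzyzzxzzyx$zyxxyxyx
  rot[9] = xxxzyzzxzzyx$zyxxyxyxz
  rot[10] = xxzyzzxzzyx$zyxxyxyxzx
  rot[11] = xzyzzxzzyx$zyxxyxyxzxx
  rot[12] = zyzzxzzyx$zyxxyxyxzxxx
  rot[13] = yzzxzzyx$zyxxyxyxzxxxz
  rot[14] = zzxzzyx$zyxxyxyxzxxxzy
  rot[15] = zxzzyx$zyxxyxyxzxxxzyz
  rot[16] = xzzyx$zyxxyxyxzxxxzyzz
  rot[17] = zzyx$zyxxyxyxzxxxzyzzx
  rot[18] = zyx$zyxxyxyxzxxxzyzzxz
  rot[19] = yx$zyxxyxyxzxxxzyzzxzz
  rot[20] = x$zyxxyxyxzxxxzyzzxzzy
  rot[21] = $zyxxyxyxzxxxzyzzxzzyx
Sorted (with $ < everything):
  sorted[0] = $zyxxyxyxzxxxzyzzxzzyx
  sorted[1] = x$zyxxyxyxzxxxzyzzxzzy
  sorted[2] = xxxzyzzxzzyx$zyxxyxyxz
  sorted[3] = xxyxyxzxxxzyzzxzzyx$zy
  sorted[4] = xxzyzzxzzyx$zyxxyxyxzx
  sorted[5] = xyxyxzxxxzyzzxzzyx$zyx
  sorted[6] = xyxzxxxzyzzxzzyx$zyxxy
  sorted[7] = xzxxxzyzzxzzyx$zyxxyxy
  sorted[8] = xzyzzxzzyx$zyxxyxyxzxx
  sorted[9] = xzzyx$zyxxyxyxzxxxzyzz
  sorted[10] = yx$zyxxyxyxzxxxzyzzxzz
  sorted[11] = yxxyxyxzxxxzyzzxzzyx$z
  sorted[12] = yxyxzxxxzyzzxzzyx$zyxx
  sorted[13] = yxzxxxzyzzxzzyx$zyxxyx
  sorted[14] = yzzxzzyx$zyxxyxyxzxxxz
  sorted[15] = zxxxzyzzxzzyx$zyxxyxyx
  sorted[16] = zxzzyx$zyxxyxyxzxxxzyz
  sorted[17] = zyx$zyxxyxyxzxxxzyzzxz
  sorted[18] = zyxxyxyxzxxxzyzzxzzyx$
  sorted[19] = zyzzxzzyx$zyxxyxyxzxxx
  sorted[20] = zzxzzyx$zyxxyxyxzxxxzy
  sorted[21] = zzyx$zyxxyxyxzxxxzyzzx
sorted[4] = xxzyzzxzzyx$zyxxyxyxzx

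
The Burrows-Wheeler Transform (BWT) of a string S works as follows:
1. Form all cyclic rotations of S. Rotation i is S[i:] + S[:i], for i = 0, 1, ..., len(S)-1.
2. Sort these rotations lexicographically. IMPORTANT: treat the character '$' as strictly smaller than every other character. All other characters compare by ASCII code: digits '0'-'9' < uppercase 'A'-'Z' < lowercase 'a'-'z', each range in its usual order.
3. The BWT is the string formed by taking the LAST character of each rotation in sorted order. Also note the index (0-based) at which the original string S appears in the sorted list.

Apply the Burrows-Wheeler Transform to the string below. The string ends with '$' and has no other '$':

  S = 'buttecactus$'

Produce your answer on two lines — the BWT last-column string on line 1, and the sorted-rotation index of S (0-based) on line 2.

All 12 rotations (rotation i = S[i:]+S[:i]):
  rot[0] = buttecactus$
  rot[1] = uttecactus$b
  rot[2] = ttecactus$bu
  rot[3] = tecactus$but
  rot[4] = ecactus$butt
  rot[5] = cactus$butte
  rot[6] = actus$buttec
  rot[7] = ctus$butteca
  rot[8] = tus$buttecac
  rot[9] = us$buttecact
  rot[10] = s$buttecactu
  rot[11] = $buttecactus
Sorted (with $ < everything):
  sorted[0] = $buttecactus  (last char: 's')
  sorted[1] = actus$buttec  (last char: 'c')
  sorted[2] = buttecactus$  (last char: '$')
  sorted[3] = cactus$butte  (last char: 'e')
  sorted[4] = ctus$butteca  (last char: 'a')
  sorted[5] = ecactus$butt  (last char: 't')
  sorted[6] = s$buttecactu  (last char: 'u')
  sorted[7] = tecactus$but  (last char: 't')
  sorted[8] = ttecactus$bu  (last char: 'u')
  sorted[9] = tus$buttecac  (last char: 'c')
  sorted[10] = us$buttecact  (last char: 't')
  sorted[11] = uttecactus$b  (last char: 'b')
Last column: sc$eatutuctb
Original string S is at sorted index 2

Answer: sc$eatutuctb
2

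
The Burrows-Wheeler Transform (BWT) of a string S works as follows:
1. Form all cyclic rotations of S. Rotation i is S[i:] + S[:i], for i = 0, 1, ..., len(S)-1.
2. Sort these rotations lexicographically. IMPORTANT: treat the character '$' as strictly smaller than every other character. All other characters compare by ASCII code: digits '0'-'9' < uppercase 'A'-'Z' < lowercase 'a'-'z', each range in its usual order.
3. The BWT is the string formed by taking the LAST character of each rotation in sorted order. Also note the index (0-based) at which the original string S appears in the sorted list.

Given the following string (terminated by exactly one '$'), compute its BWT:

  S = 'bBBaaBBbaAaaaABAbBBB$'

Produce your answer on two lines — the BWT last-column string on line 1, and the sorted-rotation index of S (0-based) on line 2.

All 21 rotations (rotation i = S[i:]+S[:i]):
  rot[0] = bBBaaBBbaAaaaABAbBBB$
  rot[1] = BBaaBBbaAaaaABAbBBB$b
  rot[2] = BaaBBbaAaaaABAbBBB$bB
  rot[3] = aaBBbaAaaaABAbBBB$bBB
  rot[4] = aBBbaAaaaABAbBBB$bBBa
  rot[5] = BBbaAaaaABAbBBB$bBBaa
  rot[6] = BbaAaaaABAbBBB$bBBaaB
  rot[7] = baAaaaABAbBBB$bBBaaBB
  rot[8] = aAaaaABAbBBB$bBBaaBBb
  rot[9] = AaaaABAbBBB$bBBaaBBba
  rot[10] = aaaABAbBBB$bBBaaBBbaA
  rot[11] = aaABAbBBB$bBBaaBBbaAa
  rot[12] = aABAbBBB$bBBaaBBbaAaa
  rot[13] = ABAbBBB$bBBaaBBbaAaaa
  rot[14] = BAbBBB$bBBaaBBbaAaaaA
  rot[15] = AbBBB$bBBaaBBbaAaaaAB
  rot[16] = bBBB$bBBaaBBbaAaaaABA
  rot[17] = BBB$bBBaaBBbaAaaaABAb
  rot[18] = BB$bBBaaBBbaAaaaABAbB
  rot[19] = B$bBBaaBBbaAaaaABAbBB
  rot[20] = $bBBaaBBbaAaaaABAbBBB
Sorted (with $ < everything):
  sorted[0] = $bBBaaBBbaAaaaABAbBBB  (last char: 'B')
  sorted[1] = ABAbBBB$bBBaaBBbaAaaa  (last char: 'a')
  sorted[2] = AaaaABAbBBB$bBBaaBBba  (last char: 'a')
  sorted[3] = AbBBB$bBBaaBBbaAaaaAB  (last char: 'B')
  sorted[4] = B$bBBaaBBbaAaaaABAbBB  (last char: 'B')
  sorted[5] = BAbBBB$bBBaaBBbaAaaaA  (last char: 'A')
  sorted[6] = BB$bBBaaBBbaAaaaABAbB  (last char: 'B')
  sorted[7] = BBB$bBBaaBBbaAaaaABAb  (last char: 'b')
  sorted[8] = BBaaBBbaAaaaABAbBBB$b  (last char: 'b')
  sorted[9] = BBbaAaaaABAbBBB$bBBaa  (last char: 'a')
  sorted[10] = BaaBBbaAaaaABAbBBB$bB  (last char: 'B')
  sorted[11] = BbaAaaaABAbBBB$bBBaaB  (last char: 'B')
  sorted[12] = aABAbBBB$bBBaaBBbaAaa  (last char: 'a')
  sorted[13] = aAaaaABAbBBB$bBBaaBBb  (last char: 'b')
  sorted[14] = aBBbaAaaaABAbBBB$bBBa  (last char: 'a')
  sorted[15] = aaABAbBBB$bBBaaBBbaAa  (last char: 'a')
  sorted[16] = aaBBbaAaaaABAbBBB$bBB  (last char: 'B')
  sorted[17] = aaaABAbBBB$bBBaaBBbaA  (last char: 'A')
  sorted[18] = bBBB$bBBaaBBbaAaaaABA  (last char: 'A')
  sorted[19] = bBBaaBBbaAaaaABAbBBB$  (last char: '$')
  sorted[20] = baAaaaABAbBBB$bBBaaBB  (last char: 'B')
Last column: BaaBBABbbaBBabaaBAA$B
Original string S is at sorted index 19

Answer: BaaBBABbbaBBabaaBAA$B
19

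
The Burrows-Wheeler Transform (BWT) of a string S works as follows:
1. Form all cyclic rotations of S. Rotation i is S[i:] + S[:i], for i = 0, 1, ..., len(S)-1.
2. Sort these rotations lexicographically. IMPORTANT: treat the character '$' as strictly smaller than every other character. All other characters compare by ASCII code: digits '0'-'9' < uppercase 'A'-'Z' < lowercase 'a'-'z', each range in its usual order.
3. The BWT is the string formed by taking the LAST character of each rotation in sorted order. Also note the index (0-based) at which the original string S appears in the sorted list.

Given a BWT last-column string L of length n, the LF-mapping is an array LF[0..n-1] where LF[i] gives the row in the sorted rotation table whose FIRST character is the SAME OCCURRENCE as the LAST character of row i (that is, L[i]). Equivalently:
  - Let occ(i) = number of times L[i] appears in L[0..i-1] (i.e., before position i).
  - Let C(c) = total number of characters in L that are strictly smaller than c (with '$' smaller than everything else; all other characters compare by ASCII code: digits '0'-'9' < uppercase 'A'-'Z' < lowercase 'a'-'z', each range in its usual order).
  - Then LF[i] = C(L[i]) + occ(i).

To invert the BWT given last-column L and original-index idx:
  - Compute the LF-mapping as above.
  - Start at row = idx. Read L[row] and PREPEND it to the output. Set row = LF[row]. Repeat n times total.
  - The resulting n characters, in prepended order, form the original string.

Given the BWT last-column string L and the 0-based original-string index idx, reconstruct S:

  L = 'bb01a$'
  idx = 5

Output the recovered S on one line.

Answer: b01ab$

Derivation:
LF mapping: 4 5 1 2 3 0
Walk LF starting at row 5, prepending L[row]:
  step 1: row=5, L[5]='$', prepend. Next row=LF[5]=0
  step 2: row=0, L[0]='b', prepend. Next row=LF[0]=4
  step 3: row=4, L[4]='a', prepend. Next row=LF[4]=3
  step 4: row=3, L[3]='1', prepend. Next row=LF[3]=2
  step 5: row=2, L[2]='0', prepend. Next row=LF[2]=1
  step 6: row=1, L[1]='b', prepend. Next row=LF[1]=5
Reversed output: b01ab$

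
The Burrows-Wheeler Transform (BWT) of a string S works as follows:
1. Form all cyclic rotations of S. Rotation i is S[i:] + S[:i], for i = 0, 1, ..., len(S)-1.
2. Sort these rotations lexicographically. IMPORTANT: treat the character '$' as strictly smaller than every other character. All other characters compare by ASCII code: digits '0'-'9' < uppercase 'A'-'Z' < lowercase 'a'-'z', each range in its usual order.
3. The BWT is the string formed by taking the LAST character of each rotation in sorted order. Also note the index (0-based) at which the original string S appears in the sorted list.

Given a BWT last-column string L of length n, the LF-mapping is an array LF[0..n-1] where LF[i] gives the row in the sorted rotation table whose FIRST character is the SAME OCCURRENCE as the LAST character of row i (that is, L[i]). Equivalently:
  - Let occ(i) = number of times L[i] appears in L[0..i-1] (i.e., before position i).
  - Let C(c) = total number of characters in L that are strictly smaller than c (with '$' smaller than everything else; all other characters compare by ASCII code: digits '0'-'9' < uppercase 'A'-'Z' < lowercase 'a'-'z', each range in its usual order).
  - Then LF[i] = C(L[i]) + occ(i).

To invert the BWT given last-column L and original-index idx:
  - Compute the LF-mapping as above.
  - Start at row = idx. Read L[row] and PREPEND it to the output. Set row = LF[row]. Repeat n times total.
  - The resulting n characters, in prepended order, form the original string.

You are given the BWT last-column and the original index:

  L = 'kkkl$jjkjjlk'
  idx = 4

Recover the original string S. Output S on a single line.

LF mapping: 5 6 7 10 0 1 2 8 3 4 11 9
Walk LF starting at row 4, prepending L[row]:
  step 1: row=4, L[4]='$', prepend. Next row=LF[4]=0
  step 2: row=0, L[0]='k', prepend. Next row=LF[0]=5
  step 3: row=5, L[5]='j', prepend. Next row=LF[5]=1
  step 4: row=1, L[1]='k', prepend. Next row=LF[1]=6
  step 5: row=6, L[6]='j', prepend. Next row=LF[6]=2
  step 6: row=2, L[2]='k', prepend. Next row=LF[2]=7
  step 7: row=7, L[7]='k', prepend. Next row=LF[7]=8
  step 8: row=8, L[8]='j', prepend. Next row=LF[8]=3
  step 9: row=3, L[3]='l', prepend. Next row=LF[3]=10
  step 10: row=10, L[10]='l', prepend. Next row=LF[10]=11
  step 11: row=11, L[11]='k', prepend. Next row=LF[11]=9
  step 12: row=9, L[9]='j', prepend. Next row=LF[9]=4
Reversed output: jklljkkjkjk$

Answer: jklljkkjkjk$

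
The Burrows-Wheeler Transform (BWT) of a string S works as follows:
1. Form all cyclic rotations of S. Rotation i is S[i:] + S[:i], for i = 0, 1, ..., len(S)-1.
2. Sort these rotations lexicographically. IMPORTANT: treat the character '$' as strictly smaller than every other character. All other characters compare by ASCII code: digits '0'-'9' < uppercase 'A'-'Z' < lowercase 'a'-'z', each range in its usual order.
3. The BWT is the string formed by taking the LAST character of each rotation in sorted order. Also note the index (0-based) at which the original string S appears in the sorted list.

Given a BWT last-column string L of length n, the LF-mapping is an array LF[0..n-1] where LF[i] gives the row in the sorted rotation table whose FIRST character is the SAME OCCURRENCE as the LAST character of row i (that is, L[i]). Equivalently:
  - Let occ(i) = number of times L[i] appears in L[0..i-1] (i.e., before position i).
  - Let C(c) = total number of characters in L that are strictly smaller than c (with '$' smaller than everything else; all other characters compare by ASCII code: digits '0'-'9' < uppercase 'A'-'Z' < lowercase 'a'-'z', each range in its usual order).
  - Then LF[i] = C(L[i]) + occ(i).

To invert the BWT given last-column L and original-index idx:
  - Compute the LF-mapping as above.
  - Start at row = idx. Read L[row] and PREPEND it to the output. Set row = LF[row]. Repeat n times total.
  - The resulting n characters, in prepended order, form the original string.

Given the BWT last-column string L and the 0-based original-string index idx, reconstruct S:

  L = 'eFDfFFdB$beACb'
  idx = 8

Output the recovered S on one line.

Answer: bbfCedFDBFFAe$

Derivation:
LF mapping: 11 5 4 13 6 7 10 2 0 8 12 1 3 9
Walk LF starting at row 8, prepending L[row]:
  step 1: row=8, L[8]='$', prepend. Next row=LF[8]=0
  step 2: row=0, L[0]='e', prepend. Next row=LF[0]=11
  step 3: row=11, L[11]='A', prepend. Next row=LF[11]=1
  step 4: row=1, L[1]='F', prepend. Next row=LF[1]=5
  step 5: row=5, L[5]='F', prepend. Next row=LF[5]=7
  step 6: row=7, L[7]='B', prepend. Next row=LF[7]=2
  step 7: row=2, L[2]='D', prepend. Next row=LF[2]=4
  step 8: row=4, L[4]='F', prepend. Next row=LF[4]=6
  step 9: row=6, L[6]='d', prepend. Next row=LF[6]=10
  step 10: row=10, L[10]='e', prepend. Next row=LF[10]=12
  step 11: row=12, L[12]='C', prepend. Next row=LF[12]=3
  step 12: row=3, L[3]='f', prepend. Next row=LF[3]=13
  step 13: row=13, L[13]='b', prepend. Next row=LF[13]=9
  step 14: row=9, L[9]='b', prepend. Next row=LF[9]=8
Reversed output: bbfCedFDBFFAe$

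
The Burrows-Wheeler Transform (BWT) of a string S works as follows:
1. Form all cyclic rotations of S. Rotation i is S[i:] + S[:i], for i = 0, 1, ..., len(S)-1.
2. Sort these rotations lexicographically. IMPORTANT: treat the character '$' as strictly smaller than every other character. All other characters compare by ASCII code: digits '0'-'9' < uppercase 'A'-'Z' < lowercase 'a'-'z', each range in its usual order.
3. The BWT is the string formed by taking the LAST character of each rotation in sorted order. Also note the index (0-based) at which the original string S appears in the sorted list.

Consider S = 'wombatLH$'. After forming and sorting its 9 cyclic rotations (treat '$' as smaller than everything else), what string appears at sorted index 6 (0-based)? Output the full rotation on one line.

Answer: ombatLH$w

Derivation:
All 9 rotations (rotation i = S[i:]+S[:i]):
  rot[0] = wombatLH$
  rot[1] = ombatLH$w
  rot[2] = mbatLH$wo
  rot[3] = batLH$wom
  rot[4] = atLH$womb
  rot[5] = tLH$womba
  rot[6] = LH$wombat
  rot[7] = H$wombatL
  rot[8] = $wombatLH
Sorted (with $ < everything):
  sorted[0] = $wombatLH
  sorted[1] = H$wombatL
  sorted[2] = LH$wombat
  sorted[3] = atLH$womb
  sorted[4] = batLH$wom
  sorted[5] = mbatLH$wo
  sorted[6] = ombatLH$w
  sorted[7] = tLH$womba
  sorted[8] = wombatLH$
sorted[6] = ombatLH$w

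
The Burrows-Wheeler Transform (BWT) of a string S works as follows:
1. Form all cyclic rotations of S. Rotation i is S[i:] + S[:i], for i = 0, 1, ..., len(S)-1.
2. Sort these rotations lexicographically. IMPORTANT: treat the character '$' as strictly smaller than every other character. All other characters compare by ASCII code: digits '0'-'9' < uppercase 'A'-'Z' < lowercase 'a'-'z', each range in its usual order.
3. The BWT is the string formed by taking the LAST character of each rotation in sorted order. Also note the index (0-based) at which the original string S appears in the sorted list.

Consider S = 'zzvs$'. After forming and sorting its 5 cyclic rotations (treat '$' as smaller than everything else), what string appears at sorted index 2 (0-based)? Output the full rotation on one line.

Answer: vs$zz

Derivation:
All 5 rotations (rotation i = S[i:]+S[:i]):
  rot[0] = zzvs$
  rot[1] = zvs$z
  rot[2] = vs$zz
  rot[3] = s$zzv
  rot[4] = $zzvs
Sorted (with $ < everything):
  sorted[0] = $zzvs
  sorted[1] = s$zzv
  sorted[2] = vs$zz
  sorted[3] = zvs$z
  sorted[4] = zzvs$
sorted[2] = vs$zz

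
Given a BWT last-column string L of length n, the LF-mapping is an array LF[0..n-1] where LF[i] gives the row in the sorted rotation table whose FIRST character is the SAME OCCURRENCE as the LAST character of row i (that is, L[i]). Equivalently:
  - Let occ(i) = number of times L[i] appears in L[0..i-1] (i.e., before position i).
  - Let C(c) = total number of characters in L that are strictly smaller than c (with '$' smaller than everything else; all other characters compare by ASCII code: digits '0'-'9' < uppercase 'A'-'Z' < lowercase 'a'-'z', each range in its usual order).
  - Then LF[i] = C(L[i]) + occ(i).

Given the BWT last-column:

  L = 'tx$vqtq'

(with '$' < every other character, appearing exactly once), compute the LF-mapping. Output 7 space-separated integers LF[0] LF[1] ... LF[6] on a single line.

Answer: 3 6 0 5 1 4 2

Derivation:
Char counts: '$':1, 'q':2, 't':2, 'v':1, 'x':1
C (first-col start): C('$')=0, C('q')=1, C('t')=3, C('v')=5, C('x')=6
L[0]='t': occ=0, LF[0]=C('t')+0=3+0=3
L[1]='x': occ=0, LF[1]=C('x')+0=6+0=6
L[2]='$': occ=0, LF[2]=C('$')+0=0+0=0
L[3]='v': occ=0, LF[3]=C('v')+0=5+0=5
L[4]='q': occ=0, LF[4]=C('q')+0=1+0=1
L[5]='t': occ=1, LF[5]=C('t')+1=3+1=4
L[6]='q': occ=1, LF[6]=C('q')+1=1+1=2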